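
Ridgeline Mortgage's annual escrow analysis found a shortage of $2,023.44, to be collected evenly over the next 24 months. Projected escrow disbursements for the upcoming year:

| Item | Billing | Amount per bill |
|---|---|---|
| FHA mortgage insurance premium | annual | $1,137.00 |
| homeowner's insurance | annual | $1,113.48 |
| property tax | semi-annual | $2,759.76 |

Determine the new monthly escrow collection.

$731.81

FHA mortgage insurance premium: $1,137.00/yr
Homeowner's insurance: $1,113.48/yr
Property tax: $2,759.76 × 2 = $5,519.52/yr
Combined annual = $1,137.00 + $1,113.48 + $5,519.52 = $7,770.00
Monthly escrow = $7,770.00 ÷ 12 = $647.50
Shortage per month = $2,023.44 / 24 = $84.31
New monthly escrow = $647.50 + $84.31 = $731.81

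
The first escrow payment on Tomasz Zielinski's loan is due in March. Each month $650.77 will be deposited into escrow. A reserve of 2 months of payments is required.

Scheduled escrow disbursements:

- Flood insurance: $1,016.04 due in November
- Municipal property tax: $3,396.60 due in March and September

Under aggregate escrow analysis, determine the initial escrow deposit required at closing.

$4,047.37

Cushion = 2 × $650.77 = $1,301.54
Trial balance (start $0, +$650.77 each month, − disbursements):
  Mar: +$650.77 − $3,396.60 → -$2,745.83
  Apr: +$650.77 → -$2,095.06
  May: +$650.77 → -$1,444.29
  Jun: +$650.77 → -$793.52
  Jul: +$650.77 → -$142.75
  Aug: +$650.77 → $508.02
  Sep: +$650.77 − $3,396.60 → -$2,237.81
  Oct: +$650.77 → -$1,587.04
  Nov: +$650.77 − $1,016.04 → -$1,952.31
  Dec: +$650.77 → -$1,301.54
  Jan: +$650.77 → -$650.77
  Feb: +$650.77 → $0.00
Lowest trial balance = -$2,745.83 (Mar)
Initial deposit = cushion − low point = $1,301.54 − (-$2,745.83) = $4,047.37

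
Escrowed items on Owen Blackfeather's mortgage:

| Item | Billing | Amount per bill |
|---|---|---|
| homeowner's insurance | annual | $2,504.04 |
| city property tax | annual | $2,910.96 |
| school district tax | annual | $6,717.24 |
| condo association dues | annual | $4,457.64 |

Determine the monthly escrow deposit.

Homeowner's insurance: $2,504.04/yr
City property tax: $2,910.96/yr
School district tax: $6,717.24/yr
Condo association dues: $4,457.64/yr
Total annual escrow = $2,504.04 + $2,910.96 + $6,717.24 + $4,457.64 = $16,589.88
Base monthly escrow = $16,589.88 ÷ 12 = $1,382.49

$1,382.49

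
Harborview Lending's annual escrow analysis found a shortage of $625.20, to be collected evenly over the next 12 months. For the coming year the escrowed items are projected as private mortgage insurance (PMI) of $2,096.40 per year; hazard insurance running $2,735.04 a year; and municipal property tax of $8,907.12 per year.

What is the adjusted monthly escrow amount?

$1,196.98

Private mortgage insurance (PMI): $2,096.40 per year
Hazard insurance: $2,735.04 per year
Municipal property tax: $8,907.12 per year
Total per year = $2,096.40 + $2,735.04 + $8,907.12 = $13,738.56
Monthly = $13,738.56 ÷ 12 = $1,144.88
Monthly shortage recovery: $625.20 / 12 = $52.10
Adjusted monthly = $1,144.88 + $52.10 = $1,196.98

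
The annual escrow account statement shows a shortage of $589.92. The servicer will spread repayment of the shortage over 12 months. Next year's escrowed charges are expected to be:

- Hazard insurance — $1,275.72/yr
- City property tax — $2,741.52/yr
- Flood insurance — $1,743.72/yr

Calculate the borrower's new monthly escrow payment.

$529.24

Hazard insurance = $1,275.72
City property tax = $2,741.52
Flood insurance = $1,743.72
Yearly total = $1,275.72 + $2,741.52 + $1,743.72 = $5,760.96
Per month = $5,760.96 ÷ 12 = $480.08
Shortage spread = $589.92 ÷ 12 = $49.16/mo
New monthly escrow = $480.08 + $49.16 = $529.24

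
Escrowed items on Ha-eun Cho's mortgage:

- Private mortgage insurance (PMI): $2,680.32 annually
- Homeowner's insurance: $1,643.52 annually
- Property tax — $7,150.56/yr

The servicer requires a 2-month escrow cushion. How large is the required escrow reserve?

Private mortgage insurance (PMI) — $2,680.32/yr
Homeowner's insurance — $1,643.52/yr
Property tax — $7,150.56/yr
Total per year = $11,474.40
Per month = $11,474.40 ÷ 12 = $956.20
Cushion = 2 × $956.20 = $1,912.40

$1,912.40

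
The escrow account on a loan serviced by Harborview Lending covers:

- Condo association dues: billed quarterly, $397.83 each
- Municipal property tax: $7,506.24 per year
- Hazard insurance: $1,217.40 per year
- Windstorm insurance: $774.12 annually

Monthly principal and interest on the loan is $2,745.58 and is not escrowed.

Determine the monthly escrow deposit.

$924.09

Condo association dues = $397.83 × 4 = $1,591.32
Municipal property tax = $7,506.24
Hazard insurance = $1,217.40
Windstorm insurance = $774.12
Total annual escrow = $11,089.08
Monthly = $11,089.08 ÷ 12 = $924.09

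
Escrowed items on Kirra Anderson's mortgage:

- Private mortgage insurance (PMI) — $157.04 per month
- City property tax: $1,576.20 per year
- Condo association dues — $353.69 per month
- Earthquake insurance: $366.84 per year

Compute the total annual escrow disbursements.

Private mortgage insurance (PMI) — $157.04 × 12 = $1,884.48 annually
City property tax — $1,576.20 annually
Condo association dues — $353.69 × 12 = $4,244.28 annually
Earthquake insurance — $366.84 annually
Combined annual = $8,071.80

$8,071.80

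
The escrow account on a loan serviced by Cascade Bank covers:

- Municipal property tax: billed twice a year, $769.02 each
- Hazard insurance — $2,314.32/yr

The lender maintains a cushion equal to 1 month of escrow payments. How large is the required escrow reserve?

$321.03

Municipal property tax — $769.02 × 2 = $1,538.04 annually
Hazard insurance — $2,314.32 annually
Annual escrow total = $1,538.04 + $2,314.32 = $3,852.36
Base monthly escrow = $3,852.36 / 12 = $321.03
Required cushion = 1 × $321.03 = $321.03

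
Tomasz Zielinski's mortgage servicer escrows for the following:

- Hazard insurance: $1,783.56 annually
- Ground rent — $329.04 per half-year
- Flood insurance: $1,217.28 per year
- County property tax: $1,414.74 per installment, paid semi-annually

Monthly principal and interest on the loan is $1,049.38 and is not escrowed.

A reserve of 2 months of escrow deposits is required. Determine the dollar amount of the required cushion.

Hazard insurance: $1,783.56/yr
Ground rent: $329.04 × 2 = $658.08/yr
Flood insurance: $1,217.28/yr
County property tax: $1,414.74 × 2 = $2,829.48/yr
Combined annual = $1,783.56 + $658.08 + $1,217.28 + $2,829.48 = $6,488.40
Base monthly escrow = $6,488.40 ÷ 12 = $540.70
Cushion = 2 × $540.70 = $1,081.40

$1,081.40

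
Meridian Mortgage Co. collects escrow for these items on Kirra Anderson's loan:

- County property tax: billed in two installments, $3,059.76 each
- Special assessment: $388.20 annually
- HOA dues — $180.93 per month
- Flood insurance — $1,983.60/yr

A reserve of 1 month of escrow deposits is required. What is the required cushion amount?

County property tax — $3,059.76 × 2 = $6,119.52 annually
Special assessment — $388.20 annually
HOA dues — $180.93 × 12 = $2,171.16 annually
Flood insurance — $1,983.60 annually
Yearly total = $6,119.52 + $388.20 + $2,171.16 + $1,983.60 = $10,662.48
Monthly escrow = $10,662.48 ÷ 12 = $888.54
Reserve = 1 × $888.54 = $888.54

$888.54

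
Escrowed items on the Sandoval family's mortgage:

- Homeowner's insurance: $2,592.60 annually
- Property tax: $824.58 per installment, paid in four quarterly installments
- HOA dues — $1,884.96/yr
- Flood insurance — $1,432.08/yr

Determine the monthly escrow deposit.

Homeowner's insurance: $2,592.60
Property tax: $824.58 × 4 = $3,298.32
HOA dues: $1,884.96
Flood insurance: $1,432.08
Total annual escrow = $9,207.96
Monthly = $9,207.96 / 12 = $767.33

$767.33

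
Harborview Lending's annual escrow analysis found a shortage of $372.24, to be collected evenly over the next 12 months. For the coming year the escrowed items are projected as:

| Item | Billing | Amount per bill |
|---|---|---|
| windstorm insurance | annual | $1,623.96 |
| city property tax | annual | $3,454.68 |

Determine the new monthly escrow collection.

$454.24

Windstorm insurance: $1,623.96 annually
City property tax: $3,454.68 annually
Total per year = $5,078.64
Monthly = $5,078.64 / 12 = $423.22
Monthly shortage recovery: $372.24 ÷ 12 = $31.02
Adjusted monthly = $423.22 + $31.02 = $454.24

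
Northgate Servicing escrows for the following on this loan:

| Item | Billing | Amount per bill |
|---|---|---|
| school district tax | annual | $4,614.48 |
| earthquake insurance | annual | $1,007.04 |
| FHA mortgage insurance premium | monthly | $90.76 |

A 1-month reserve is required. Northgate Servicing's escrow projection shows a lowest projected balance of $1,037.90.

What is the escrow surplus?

School district tax: $4,614.48 annually
Earthquake insurance: $1,007.04 annually
FHA mortgage insurance premium: $90.76 × 12 = $1,089.12 annually
Total per year = $6,710.64
Base monthly escrow = $6,710.64 / 12 = $559.22
Required reserve = 1 × $559.22 = $559.22
Excess over cushion: $1,037.90 − $559.22 = $478.68

$478.68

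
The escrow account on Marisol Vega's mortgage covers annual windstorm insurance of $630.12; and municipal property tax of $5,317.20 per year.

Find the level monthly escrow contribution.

$495.61

Windstorm insurance: $630.12/yr
Municipal property tax: $5,317.20/yr
Yearly total = $630.12 + $5,317.20 = $5,947.32
Monthly escrow = $5,947.32 ÷ 12 = $495.61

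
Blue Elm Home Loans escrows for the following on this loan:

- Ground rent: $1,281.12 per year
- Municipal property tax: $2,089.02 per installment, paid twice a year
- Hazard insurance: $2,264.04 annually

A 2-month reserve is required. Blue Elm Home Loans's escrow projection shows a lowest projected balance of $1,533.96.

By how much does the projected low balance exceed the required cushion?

$246.76

Ground rent: $1,281.12/yr
Municipal property tax: $2,089.02 × 2 = $4,178.04/yr
Hazard insurance: $2,264.04/yr
Yearly total = $1,281.12 + $4,178.04 + $2,264.04 = $7,723.20
Monthly escrow = $7,723.20 ÷ 12 = $643.60
Required cushion = 2 × $643.60 = $1,287.20
Excess over cushion: $1,533.96 − $1,287.20 = $246.76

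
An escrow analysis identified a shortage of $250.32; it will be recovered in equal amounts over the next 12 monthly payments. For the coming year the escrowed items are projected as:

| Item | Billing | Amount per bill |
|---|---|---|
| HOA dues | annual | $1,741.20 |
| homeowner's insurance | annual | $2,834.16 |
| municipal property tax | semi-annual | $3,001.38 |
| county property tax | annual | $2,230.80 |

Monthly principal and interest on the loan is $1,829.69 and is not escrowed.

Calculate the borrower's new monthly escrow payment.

HOA dues: $1,741.20 per year
Homeowner's insurance: $2,834.16 per year
Municipal property tax: $3,001.38 × 2 = $6,002.76 per year
County property tax: $2,230.80 per year
Annual escrow total = $1,741.20 + $2,834.16 + $6,002.76 + $2,230.80 = $12,808.92
Monthly = $12,808.92 ÷ 12 = $1,067.41
Shortage per month = $250.32 ÷ 12 = $20.86
Adjusted monthly = $1,067.41 + $20.86 = $1,088.27

$1,088.27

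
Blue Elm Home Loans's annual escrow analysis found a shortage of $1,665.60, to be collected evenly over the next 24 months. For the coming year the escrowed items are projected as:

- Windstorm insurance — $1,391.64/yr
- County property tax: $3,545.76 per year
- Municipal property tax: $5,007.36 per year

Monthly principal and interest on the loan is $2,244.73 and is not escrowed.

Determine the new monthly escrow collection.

$898.13

Windstorm insurance — $1,391.64/yr
County property tax — $3,545.76/yr
Municipal property tax — $5,007.36/yr
Total per year = $1,391.64 + $3,545.76 + $5,007.36 = $9,944.76
Base monthly escrow = $9,944.76 / 12 = $828.73
Monthly shortage recovery: $1,665.60 / 24 = $69.40
Adjusted monthly = $828.73 + $69.40 = $898.13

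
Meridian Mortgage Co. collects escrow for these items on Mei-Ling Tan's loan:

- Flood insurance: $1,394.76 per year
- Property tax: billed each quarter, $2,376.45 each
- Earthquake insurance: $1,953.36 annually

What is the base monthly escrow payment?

$1,071.16

Flood insurance = $1,394.76 per year
Property tax = $2,376.45 × 4 = $9,505.80 per year
Earthquake insurance = $1,953.36 per year
Annual escrow total = $1,394.76 + $9,505.80 + $1,953.36 = $12,853.92
Monthly = $12,853.92 ÷ 12 = $1,071.16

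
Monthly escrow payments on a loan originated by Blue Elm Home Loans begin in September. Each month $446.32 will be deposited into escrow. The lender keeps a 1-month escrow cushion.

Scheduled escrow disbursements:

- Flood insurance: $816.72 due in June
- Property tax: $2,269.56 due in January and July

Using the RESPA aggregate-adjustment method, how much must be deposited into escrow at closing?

Cushion = 1 × $446.32 = $446.32
Trial balance (start $0, +$446.32 each month, − disbursements):
  Sep: +$446.32 → $446.32
  Oct: +$446.32 → $892.64
  Nov: +$446.32 → $1,338.96
  Dec: +$446.32 → $1,785.28
  Jan: +$446.32 − $2,269.56 → -$37.96
  Feb: +$446.32 → $408.36
  Mar: +$446.32 → $854.68
  Apr: +$446.32 → $1,301.00
  May: +$446.32 → $1,747.32
  Jun: +$446.32 − $816.72 → $1,376.92
  Jul: +$446.32 − $2,269.56 → -$446.32
  Aug: +$446.32 → $0.00
Lowest trial balance = -$446.32 (Jul)
Initial deposit = cushion − low point = $446.32 − (-$446.32) = $892.64

$892.64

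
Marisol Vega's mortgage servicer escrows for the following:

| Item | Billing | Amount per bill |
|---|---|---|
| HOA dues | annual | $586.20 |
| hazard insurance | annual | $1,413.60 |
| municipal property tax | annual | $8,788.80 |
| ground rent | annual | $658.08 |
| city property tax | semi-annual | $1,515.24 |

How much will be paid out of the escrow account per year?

HOA dues: $586.20
Hazard insurance: $1,413.60
Municipal property tax: $8,788.80
Ground rent: $658.08
City property tax: $1,515.24 × 2 = $3,030.48
Annual escrow total = $14,477.16

$14,477.16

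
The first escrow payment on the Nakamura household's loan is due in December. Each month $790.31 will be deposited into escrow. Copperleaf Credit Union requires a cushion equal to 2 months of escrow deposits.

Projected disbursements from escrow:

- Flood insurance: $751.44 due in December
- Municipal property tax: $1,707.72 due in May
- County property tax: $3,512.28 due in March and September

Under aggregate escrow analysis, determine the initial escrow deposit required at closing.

$3,161.24

Cushion = 2 × $790.31 = $1,580.62
Trial balance (start $0, +$790.31 each month, − disbursements):
  Dec: +$790.31 − $751.44 → $38.87
  Jan: +$790.31 → $829.18
  Feb: +$790.31 → $1,619.49
  Mar: +$790.31 − $3,512.28 → -$1,102.48
  Apr: +$790.31 → -$312.17
  May: +$790.31 − $1,707.72 → -$1,229.58
  Jun: +$790.31 → -$439.27
  Jul: +$790.31 → $351.04
  Aug: +$790.31 → $1,141.35
  Sep: +$790.31 − $3,512.28 → -$1,580.62
  Oct: +$790.31 → -$790.31
  Nov: +$790.31 → $0.00
Lowest trial balance = -$1,580.62 (Sep)
Initial deposit = cushion − low point = $1,580.62 − (-$1,580.62) = $3,161.24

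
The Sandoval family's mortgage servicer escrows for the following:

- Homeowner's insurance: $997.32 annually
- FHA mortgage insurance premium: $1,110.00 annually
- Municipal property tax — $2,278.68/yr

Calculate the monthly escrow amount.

Homeowner's insurance — $997.32 annually
FHA mortgage insurance premium — $1,110.00 annually
Municipal property tax — $2,278.68 annually
Combined annual = $997.32 + $1,110.00 + $2,278.68 = $4,386.00
Per month = $4,386.00 / 12 = $365.50

$365.50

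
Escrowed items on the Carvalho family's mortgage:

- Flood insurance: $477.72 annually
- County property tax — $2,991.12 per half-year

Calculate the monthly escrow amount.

$538.33

Flood insurance — $477.72 per year
County property tax — $2,991.12 × 2 = $5,982.24 per year
Total annual escrow = $6,459.96
Monthly escrow = $6,459.96 ÷ 12 = $538.33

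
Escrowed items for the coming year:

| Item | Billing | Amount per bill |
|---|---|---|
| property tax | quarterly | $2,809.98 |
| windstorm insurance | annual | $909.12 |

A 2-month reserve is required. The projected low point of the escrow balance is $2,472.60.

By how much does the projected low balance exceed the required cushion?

$447.76

Property tax: $2,809.98 × 4 = $11,239.92/yr
Windstorm insurance: $909.12/yr
Yearly total = $12,149.04
Monthly = $12,149.04 ÷ 12 = $1,012.42
Required cushion = 2 × $1,012.42 = $2,024.84
Excess over cushion: $2,472.60 − $2,024.84 = $447.76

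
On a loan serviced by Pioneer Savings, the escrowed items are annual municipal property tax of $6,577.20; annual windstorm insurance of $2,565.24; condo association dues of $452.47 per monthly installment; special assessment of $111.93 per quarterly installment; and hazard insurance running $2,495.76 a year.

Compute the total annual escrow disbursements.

Municipal property tax: $6,577.20 per year
Windstorm insurance: $2,565.24 per year
Condo association dues: $452.47 × 12 = $5,429.64 per year
Special assessment: $111.93 × 4 = $447.72 per year
Hazard insurance: $2,495.76 per year
Total per year = $6,577.20 + $2,565.24 + $5,429.64 + $447.72 + $2,495.76 = $17,515.56

$17,515.56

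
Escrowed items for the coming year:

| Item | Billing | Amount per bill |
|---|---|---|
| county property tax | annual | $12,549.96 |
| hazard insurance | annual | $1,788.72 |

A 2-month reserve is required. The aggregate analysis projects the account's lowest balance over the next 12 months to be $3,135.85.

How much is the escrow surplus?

County property tax: $12,549.96
Hazard insurance: $1,788.72
Annual escrow total = $12,549.96 + $1,788.72 = $14,338.68
Base monthly escrow = $14,338.68 / 12 = $1,194.89
Required cushion = 2 × $1,194.89 = $2,389.78
Excess over cushion: $3,135.85 − $2,389.78 = $746.07

$746.07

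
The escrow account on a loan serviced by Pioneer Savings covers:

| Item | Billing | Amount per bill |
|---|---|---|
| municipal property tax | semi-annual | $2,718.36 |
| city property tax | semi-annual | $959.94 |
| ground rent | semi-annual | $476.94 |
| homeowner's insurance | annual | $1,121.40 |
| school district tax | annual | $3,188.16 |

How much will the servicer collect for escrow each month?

Municipal property tax = $2,718.36 × 2 = $5,436.72
City property tax = $959.94 × 2 = $1,919.88
Ground rent = $476.94 × 2 = $953.88
Homeowner's insurance = $1,121.40
School district tax = $3,188.16
Yearly total = $12,620.04
Monthly escrow = $12,620.04 / 12 = $1,051.67

$1,051.67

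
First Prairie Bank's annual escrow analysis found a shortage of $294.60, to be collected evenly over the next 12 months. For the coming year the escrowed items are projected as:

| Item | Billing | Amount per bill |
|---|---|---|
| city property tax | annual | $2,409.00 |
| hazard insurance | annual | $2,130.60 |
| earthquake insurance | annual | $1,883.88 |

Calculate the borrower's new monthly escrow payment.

$559.84

City property tax = $2,409.00/yr
Hazard insurance = $2,130.60/yr
Earthquake insurance = $1,883.88/yr
Total annual escrow = $2,409.00 + $2,130.60 + $1,883.88 = $6,423.48
Monthly escrow = $6,423.48 ÷ 12 = $535.29
Shortage per month = $294.60 / 12 = $24.55
New monthly escrow = $535.29 + $24.55 = $559.84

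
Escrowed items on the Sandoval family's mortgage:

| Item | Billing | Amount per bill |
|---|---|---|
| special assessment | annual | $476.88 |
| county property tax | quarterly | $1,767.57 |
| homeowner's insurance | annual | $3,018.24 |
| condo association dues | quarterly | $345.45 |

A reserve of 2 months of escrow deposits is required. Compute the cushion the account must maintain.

Special assessment = $476.88/yr
County property tax = $1,767.57 × 4 = $7,070.28/yr
Homeowner's insurance = $3,018.24/yr
Condo association dues = $345.45 × 4 = $1,381.80/yr
Total annual escrow = $476.88 + $7,070.28 + $3,018.24 + $1,381.80 = $11,947.20
Monthly escrow = $11,947.20 / 12 = $995.60
Required cushion = 2 × $995.60 = $1,991.20

$1,991.20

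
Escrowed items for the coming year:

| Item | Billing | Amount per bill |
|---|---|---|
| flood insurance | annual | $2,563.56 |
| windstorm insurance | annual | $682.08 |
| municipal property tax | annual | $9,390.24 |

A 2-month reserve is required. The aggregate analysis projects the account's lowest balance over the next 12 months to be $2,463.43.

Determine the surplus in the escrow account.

$357.45

Flood insurance — $2,563.56 per year
Windstorm insurance — $682.08 per year
Municipal property tax — $9,390.24 per year
Yearly total = $2,563.56 + $682.08 + $9,390.24 = $12,635.88
Monthly escrow = $12,635.88 / 12 = $1,052.99
Required reserve = 2 × $1,052.99 = $2,105.98
Surplus = $2,463.43 − $2,105.98 = $357.45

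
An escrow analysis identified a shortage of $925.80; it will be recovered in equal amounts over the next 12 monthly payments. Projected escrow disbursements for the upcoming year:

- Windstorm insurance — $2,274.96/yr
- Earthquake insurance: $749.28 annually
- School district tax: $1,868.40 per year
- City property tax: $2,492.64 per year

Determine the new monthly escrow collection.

Windstorm insurance = $2,274.96 per year
Earthquake insurance = $749.28 per year
School district tax = $1,868.40 per year
City property tax = $2,492.64 per year
Yearly total = $2,274.96 + $749.28 + $1,868.40 + $2,492.64 = $7,385.28
Base monthly escrow = $7,385.28 / 12 = $615.44
Monthly shortage recovery: $925.80 ÷ 12 = $77.15
Adjusted monthly = $615.44 + $77.15 = $692.59

$692.59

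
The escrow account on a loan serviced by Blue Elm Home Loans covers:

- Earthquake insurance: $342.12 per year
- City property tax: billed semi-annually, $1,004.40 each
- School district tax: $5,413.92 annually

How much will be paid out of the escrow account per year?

Earthquake insurance = $342.12/yr
City property tax = $1,004.40 × 2 = $2,008.80/yr
School district tax = $5,413.92/yr
Annual escrow total = $342.12 + $2,008.80 + $5,413.92 = $7,764.84

$7,764.84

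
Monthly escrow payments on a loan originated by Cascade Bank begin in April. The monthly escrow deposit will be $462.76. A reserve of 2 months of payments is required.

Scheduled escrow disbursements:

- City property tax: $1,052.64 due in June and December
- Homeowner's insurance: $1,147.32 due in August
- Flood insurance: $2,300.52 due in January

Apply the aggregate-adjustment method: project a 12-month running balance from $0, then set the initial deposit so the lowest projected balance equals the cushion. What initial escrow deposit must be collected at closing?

$1,851.04

Cushion = 2 × $462.76 = $925.52
Trial balance (start $0, +$462.76 each month, − disbursements):
  Apr: +$462.76 → $462.76
  May: +$462.76 → $925.52
  Jun: +$462.76 − $1,052.64 → $335.64
  Jul: +$462.76 → $798.40
  Aug: +$462.76 − $1,147.32 → $113.84
  Sep: +$462.76 → $576.60
  Oct: +$462.76 → $1,039.36
  Nov: +$462.76 → $1,502.12
  Dec: +$462.76 − $1,052.64 → $912.24
  Jan: +$462.76 − $2,300.52 → -$925.52
  Feb: +$462.76 → -$462.76
  Mar: +$462.76 → $0.00
Lowest trial balance = -$925.52 (Jan)
Initial deposit = cushion − low point = $925.52 − (-$925.52) = $1,851.04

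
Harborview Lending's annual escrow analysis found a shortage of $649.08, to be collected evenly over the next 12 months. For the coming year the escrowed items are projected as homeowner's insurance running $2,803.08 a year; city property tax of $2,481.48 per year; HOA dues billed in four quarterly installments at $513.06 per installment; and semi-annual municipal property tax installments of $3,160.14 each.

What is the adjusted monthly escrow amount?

Homeowner's insurance = $2,803.08
City property tax = $2,481.48
HOA dues = $513.06 × 4 = $2,052.24
Municipal property tax = $3,160.14 × 2 = $6,320.28
Annual escrow total = $13,657.08
Base monthly escrow = $13,657.08 ÷ 12 = $1,138.09
Shortage per month = $649.08 / 12 = $54.09
New monthly escrow = $1,138.09 + $54.09 = $1,192.18

$1,192.18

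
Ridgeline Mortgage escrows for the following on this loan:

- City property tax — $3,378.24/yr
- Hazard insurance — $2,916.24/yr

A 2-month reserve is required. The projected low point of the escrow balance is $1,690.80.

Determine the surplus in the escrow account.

$641.72

City property tax: $3,378.24/yr
Hazard insurance: $2,916.24/yr
Total per year = $6,294.48
Per month = $6,294.48 / 12 = $524.54
Required cushion = 2 × $524.54 = $1,049.08
Surplus = $1,690.80 − $1,049.08 = $641.72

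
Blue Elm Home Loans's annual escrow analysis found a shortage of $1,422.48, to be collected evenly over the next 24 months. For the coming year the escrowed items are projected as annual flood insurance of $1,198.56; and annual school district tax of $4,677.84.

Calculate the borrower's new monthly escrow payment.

Flood insurance = $1,198.56/yr
School district tax = $4,677.84/yr
Yearly total = $1,198.56 + $4,677.84 = $5,876.40
Base monthly escrow = $5,876.40 / 12 = $489.70
Shortage per month = $1,422.48 ÷ 24 = $59.27
New monthly escrow = $489.70 + $59.27 = $548.97

$548.97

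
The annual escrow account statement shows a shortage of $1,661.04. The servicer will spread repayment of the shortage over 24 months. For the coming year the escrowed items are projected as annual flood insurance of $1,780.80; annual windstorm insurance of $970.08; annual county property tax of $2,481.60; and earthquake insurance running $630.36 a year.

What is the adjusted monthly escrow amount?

$557.78

Flood insurance — $1,780.80 annually
Windstorm insurance — $970.08 annually
County property tax — $2,481.60 annually
Earthquake insurance — $630.36 annually
Combined annual = $5,862.84
Per month = $5,862.84 ÷ 12 = $488.57
Monthly shortage recovery: $1,661.04 / 24 = $69.21
New monthly escrow = $488.57 + $69.21 = $557.78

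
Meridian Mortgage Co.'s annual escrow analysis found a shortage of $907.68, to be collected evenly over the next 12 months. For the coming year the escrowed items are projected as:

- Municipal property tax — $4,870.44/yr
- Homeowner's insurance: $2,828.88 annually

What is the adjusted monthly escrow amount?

Municipal property tax — $4,870.44
Homeowner's insurance — $2,828.88
Annual escrow total = $4,870.44 + $2,828.88 = $7,699.32
Per month = $7,699.32 ÷ 12 = $641.61
Shortage per month = $907.68 ÷ 12 = $75.64
New monthly escrow = $641.61 + $75.64 = $717.25

$717.25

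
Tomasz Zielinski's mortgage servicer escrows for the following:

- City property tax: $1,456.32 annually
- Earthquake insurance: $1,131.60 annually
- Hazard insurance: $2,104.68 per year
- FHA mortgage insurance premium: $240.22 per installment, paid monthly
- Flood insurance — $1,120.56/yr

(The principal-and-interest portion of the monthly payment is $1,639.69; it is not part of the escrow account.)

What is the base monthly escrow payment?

City property tax — $1,456.32 per year
Earthquake insurance — $1,131.60 per year
Hazard insurance — $2,104.68 per year
FHA mortgage insurance premium — $240.22 × 12 = $2,882.64 per year
Flood insurance — $1,120.56 per year
Yearly total = $1,456.32 + $1,131.60 + $2,104.68 + $2,882.64 + $1,120.56 = $8,695.80
Base monthly escrow = $8,695.80 / 12 = $724.65

$724.65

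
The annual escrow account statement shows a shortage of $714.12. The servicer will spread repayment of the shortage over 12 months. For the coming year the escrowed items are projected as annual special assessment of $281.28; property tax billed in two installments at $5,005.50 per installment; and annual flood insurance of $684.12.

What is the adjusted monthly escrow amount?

Special assessment: $281.28/yr
Property tax: $5,005.50 × 2 = $10,011.00/yr
Flood insurance: $684.12/yr
Yearly total = $281.28 + $10,011.00 + $684.12 = $10,976.40
Monthly escrow = $10,976.40 ÷ 12 = $914.70
Monthly shortage recovery: $714.12 ÷ 12 = $59.51
Adjusted monthly = $914.70 + $59.51 = $974.21

$974.21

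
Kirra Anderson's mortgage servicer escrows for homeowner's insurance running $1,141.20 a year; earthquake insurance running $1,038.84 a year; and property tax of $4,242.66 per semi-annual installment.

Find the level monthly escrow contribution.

$888.78

Homeowner's insurance — $1,141.20/yr
Earthquake insurance — $1,038.84/yr
Property tax — $4,242.66 × 2 = $8,485.32/yr
Total per year = $1,141.20 + $1,038.84 + $8,485.32 = $10,665.36
Monthly = $10,665.36 ÷ 12 = $888.78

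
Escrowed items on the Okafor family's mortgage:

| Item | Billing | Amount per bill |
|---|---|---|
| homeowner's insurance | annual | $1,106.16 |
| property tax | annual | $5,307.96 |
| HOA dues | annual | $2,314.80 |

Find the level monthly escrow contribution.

$727.41

Homeowner's insurance: $1,106.16 annually
Property tax: $5,307.96 annually
HOA dues: $2,314.80 annually
Combined annual = $8,728.92
Base monthly escrow = $8,728.92 ÷ 12 = $727.41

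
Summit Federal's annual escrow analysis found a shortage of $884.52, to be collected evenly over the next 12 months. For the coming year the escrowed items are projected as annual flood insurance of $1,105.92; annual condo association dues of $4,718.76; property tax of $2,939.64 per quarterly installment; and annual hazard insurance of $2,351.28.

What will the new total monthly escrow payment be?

$1,734.92

Flood insurance = $1,105.92
Condo association dues = $4,718.76
Property tax = $2,939.64 × 4 = $11,758.56
Hazard insurance = $2,351.28
Combined annual = $1,105.92 + $4,718.76 + $11,758.56 + $2,351.28 = $19,934.52
Monthly = $19,934.52 ÷ 12 = $1,661.21
Shortage spread = $884.52 / 12 = $73.71/mo
New monthly escrow = $1,661.21 + $73.71 = $1,734.92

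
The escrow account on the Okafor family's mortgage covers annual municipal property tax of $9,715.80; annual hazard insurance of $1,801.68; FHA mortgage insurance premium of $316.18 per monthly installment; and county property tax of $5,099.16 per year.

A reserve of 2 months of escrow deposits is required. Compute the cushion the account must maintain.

$3,401.80

Municipal property tax = $9,715.80
Hazard insurance = $1,801.68
FHA mortgage insurance premium = $316.18 × 12 = $3,794.16
County property tax = $5,099.16
Annual escrow total = $9,715.80 + $1,801.68 + $3,794.16 + $5,099.16 = $20,410.80
Per month = $20,410.80 ÷ 12 = $1,700.90
Cushion = 2 × $1,700.90 = $3,401.80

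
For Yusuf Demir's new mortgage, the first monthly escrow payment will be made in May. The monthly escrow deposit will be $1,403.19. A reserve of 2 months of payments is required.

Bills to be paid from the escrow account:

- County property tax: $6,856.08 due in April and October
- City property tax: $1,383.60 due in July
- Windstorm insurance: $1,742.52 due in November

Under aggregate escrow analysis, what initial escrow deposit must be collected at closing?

$2,966.25

Cushion = 2 × $1,403.19 = $2,806.38
Trial balance (start $0, +$1,403.19 each month, − disbursements):
  May: +$1,403.19 → $1,403.19
  Jun: +$1,403.19 → $2,806.38
  Jul: +$1,403.19 − $1,383.60 → $2,825.97
  Aug: +$1,403.19 → $4,229.16
  Sep: +$1,403.19 → $5,632.35
  Oct: +$1,403.19 − $6,856.08 → $179.46
  Nov: +$1,403.19 − $1,742.52 → -$159.87
  Dec: +$1,403.19 → $1,243.32
  Jan: +$1,403.19 → $2,646.51
  Feb: +$1,403.19 → $4,049.70
  Mar: +$1,403.19 → $5,452.89
  Apr: +$1,403.19 − $6,856.08 → $0.00
Lowest trial balance = -$159.87 (Nov)
Initial deposit = cushion − low point = $2,806.38 − (-$159.87) = $2,966.25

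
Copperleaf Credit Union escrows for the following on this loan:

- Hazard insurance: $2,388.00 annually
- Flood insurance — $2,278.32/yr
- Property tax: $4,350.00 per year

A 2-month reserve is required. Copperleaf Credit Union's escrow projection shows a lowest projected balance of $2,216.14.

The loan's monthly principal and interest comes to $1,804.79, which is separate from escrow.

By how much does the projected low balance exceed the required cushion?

$713.42

Hazard insurance = $2,388.00/yr
Flood insurance = $2,278.32/yr
Property tax = $4,350.00/yr
Total per year = $2,388.00 + $2,278.32 + $4,350.00 = $9,016.32
Base monthly escrow = $9,016.32 / 12 = $751.36
Required cushion = 2 × $751.36 = $1,502.72
Excess over cushion: $2,216.14 − $1,502.72 = $713.42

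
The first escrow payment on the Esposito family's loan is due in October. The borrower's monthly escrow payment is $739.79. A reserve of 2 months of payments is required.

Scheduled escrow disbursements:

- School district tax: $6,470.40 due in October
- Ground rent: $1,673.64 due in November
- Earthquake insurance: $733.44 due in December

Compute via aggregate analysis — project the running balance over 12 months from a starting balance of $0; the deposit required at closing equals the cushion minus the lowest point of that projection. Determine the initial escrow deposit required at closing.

$8,144.04

Cushion = 2 × $739.79 = $1,479.58
Trial balance (start $0, +$739.79 each month, − disbursements):
  Oct: +$739.79 − $6,470.40 → -$5,730.61
  Nov: +$739.79 − $1,673.64 → -$6,664.46
  Dec: +$739.79 − $733.44 → -$6,658.11
  Jan: +$739.79 → -$5,918.32
  Feb: +$739.79 → -$5,178.53
  Mar: +$739.79 → -$4,438.74
  Apr: +$739.79 → -$3,698.95
  May: +$739.79 → -$2,959.16
  Jun: +$739.79 → -$2,219.37
  Jul: +$739.79 → -$1,479.58
  Aug: +$739.79 → -$739.79
  Sep: +$739.79 → $0.00
Lowest trial balance = -$6,664.46 (Nov)
Initial deposit = cushion − low point = $1,479.58 − (-$6,664.46) = $8,144.04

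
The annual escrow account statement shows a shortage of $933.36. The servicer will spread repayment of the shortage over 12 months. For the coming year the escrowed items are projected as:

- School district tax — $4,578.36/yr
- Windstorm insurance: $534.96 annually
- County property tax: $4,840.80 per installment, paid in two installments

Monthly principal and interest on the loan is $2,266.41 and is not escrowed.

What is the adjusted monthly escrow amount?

$1,310.69

School district tax — $4,578.36/yr
Windstorm insurance — $534.96/yr
County property tax — $4,840.80 × 2 = $9,681.60/yr
Yearly total = $4,578.36 + $534.96 + $9,681.60 = $14,794.92
Monthly escrow = $14,794.92 / 12 = $1,232.91
Shortage spread = $933.36 / 12 = $77.78/mo
New monthly escrow = $1,232.91 + $77.78 = $1,310.69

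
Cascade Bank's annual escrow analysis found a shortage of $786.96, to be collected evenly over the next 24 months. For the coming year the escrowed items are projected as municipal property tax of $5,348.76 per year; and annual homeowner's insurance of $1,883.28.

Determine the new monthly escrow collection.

Municipal property tax = $5,348.76 per year
Homeowner's insurance = $1,883.28 per year
Yearly total = $7,232.04
Monthly escrow = $7,232.04 ÷ 12 = $602.67
Shortage per month = $786.96 ÷ 24 = $32.79
Adjusted monthly = $602.67 + $32.79 = $635.46

$635.46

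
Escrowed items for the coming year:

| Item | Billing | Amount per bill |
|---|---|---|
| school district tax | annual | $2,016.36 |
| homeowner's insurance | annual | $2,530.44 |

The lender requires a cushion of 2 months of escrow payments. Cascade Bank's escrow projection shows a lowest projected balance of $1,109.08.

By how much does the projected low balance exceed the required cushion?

$351.28

School district tax = $2,016.36 annually
Homeowner's insurance = $2,530.44 annually
Annual escrow total = $4,546.80
Monthly = $4,546.80 ÷ 12 = $378.90
Required reserve = 2 × $378.90 = $757.80
Excess over cushion: $1,109.08 − $757.80 = $351.28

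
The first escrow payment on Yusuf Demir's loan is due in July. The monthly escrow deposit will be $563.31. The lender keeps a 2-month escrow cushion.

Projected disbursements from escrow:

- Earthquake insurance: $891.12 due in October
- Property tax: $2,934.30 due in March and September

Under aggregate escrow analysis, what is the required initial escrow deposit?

$2,816.55

Cushion = 2 × $563.31 = $1,126.62
Trial balance (start $0, +$563.31 each month, − disbursements):
  Jul: +$563.31 → $563.31
  Aug: +$563.31 → $1,126.62
  Sep: +$563.31 − $2,934.30 → -$1,244.37
  Oct: +$563.31 − $891.12 → -$1,572.18
  Nov: +$563.31 → -$1,008.87
  Dec: +$563.31 → -$445.56
  Jan: +$563.31 → $117.75
  Feb: +$563.31 → $681.06
  Mar: +$563.31 − $2,934.30 → -$1,689.93
  Apr: +$563.31 → -$1,126.62
  May: +$563.31 → -$563.31
  Jun: +$563.31 → $0.00
Lowest trial balance = -$1,689.93 (Mar)
Initial deposit = cushion − low point = $1,126.62 − (-$1,689.93) = $2,816.55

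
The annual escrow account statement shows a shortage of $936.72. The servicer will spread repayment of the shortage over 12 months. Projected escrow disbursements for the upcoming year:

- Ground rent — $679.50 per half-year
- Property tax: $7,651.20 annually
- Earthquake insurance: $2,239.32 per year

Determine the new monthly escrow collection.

$1,015.52

Ground rent — $679.50 × 2 = $1,359.00 annually
Property tax — $7,651.20 annually
Earthquake insurance — $2,239.32 annually
Total annual escrow = $11,249.52
Per month = $11,249.52 / 12 = $937.46
Shortage per month = $936.72 / 12 = $78.06
Adjusted monthly = $937.46 + $78.06 = $1,015.52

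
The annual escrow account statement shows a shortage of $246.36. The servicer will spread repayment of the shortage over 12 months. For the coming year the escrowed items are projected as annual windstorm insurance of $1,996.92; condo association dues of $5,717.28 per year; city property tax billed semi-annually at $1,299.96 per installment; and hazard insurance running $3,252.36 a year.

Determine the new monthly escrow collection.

Windstorm insurance = $1,996.92 annually
Condo association dues = $5,717.28 annually
City property tax = $1,299.96 × 2 = $2,599.92 annually
Hazard insurance = $3,252.36 annually
Annual escrow total = $13,566.48
Monthly escrow = $13,566.48 / 12 = $1,130.54
Shortage spread = $246.36 ÷ 12 = $20.53/mo
Adjusted monthly = $1,130.54 + $20.53 = $1,151.07

$1,151.07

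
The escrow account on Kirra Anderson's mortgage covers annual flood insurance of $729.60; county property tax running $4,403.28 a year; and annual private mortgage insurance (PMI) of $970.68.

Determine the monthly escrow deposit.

$508.63

Flood insurance — $729.60 per year
County property tax — $4,403.28 per year
Private mortgage insurance (PMI) — $970.68 per year
Combined annual = $729.60 + $4,403.28 + $970.68 = $6,103.56
Monthly escrow = $6,103.56 / 12 = $508.63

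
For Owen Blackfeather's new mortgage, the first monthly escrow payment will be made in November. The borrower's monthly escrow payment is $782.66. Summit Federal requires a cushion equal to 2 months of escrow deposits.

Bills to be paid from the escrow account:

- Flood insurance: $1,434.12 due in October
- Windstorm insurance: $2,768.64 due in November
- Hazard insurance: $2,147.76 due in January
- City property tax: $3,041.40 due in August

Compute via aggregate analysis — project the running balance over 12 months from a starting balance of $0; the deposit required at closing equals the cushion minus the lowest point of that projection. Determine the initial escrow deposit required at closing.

Cushion = 2 × $782.66 = $1,565.32
Trial balance (start $0, +$782.66 each month, − disbursements):
  Nov: +$782.66 − $2,768.64 → -$1,985.98
  Dec: +$782.66 → -$1,203.32
  Jan: +$782.66 − $2,147.76 → -$2,568.42
  Feb: +$782.66 → -$1,785.76
  Mar: +$782.66 → -$1,003.10
  Apr: +$782.66 → -$220.44
  May: +$782.66 → $562.22
  Jun: +$782.66 → $1,344.88
  Jul: +$782.66 → $2,127.54
  Aug: +$782.66 − $3,041.40 → -$131.20
  Sep: +$782.66 → $651.46
  Oct: +$782.66 − $1,434.12 → $0.00
Lowest trial balance = -$2,568.42 (Jan)
Initial deposit = cushion − low point = $1,565.32 − (-$2,568.42) = $4,133.74

$4,133.74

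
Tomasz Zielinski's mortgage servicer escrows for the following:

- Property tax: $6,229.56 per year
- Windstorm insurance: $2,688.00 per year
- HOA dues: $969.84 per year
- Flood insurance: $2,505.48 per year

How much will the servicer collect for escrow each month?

$1,032.74

Property tax — $6,229.56/yr
Windstorm insurance — $2,688.00/yr
HOA dues — $969.84/yr
Flood insurance — $2,505.48/yr
Total annual escrow = $12,392.88
Monthly = $12,392.88 / 12 = $1,032.74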